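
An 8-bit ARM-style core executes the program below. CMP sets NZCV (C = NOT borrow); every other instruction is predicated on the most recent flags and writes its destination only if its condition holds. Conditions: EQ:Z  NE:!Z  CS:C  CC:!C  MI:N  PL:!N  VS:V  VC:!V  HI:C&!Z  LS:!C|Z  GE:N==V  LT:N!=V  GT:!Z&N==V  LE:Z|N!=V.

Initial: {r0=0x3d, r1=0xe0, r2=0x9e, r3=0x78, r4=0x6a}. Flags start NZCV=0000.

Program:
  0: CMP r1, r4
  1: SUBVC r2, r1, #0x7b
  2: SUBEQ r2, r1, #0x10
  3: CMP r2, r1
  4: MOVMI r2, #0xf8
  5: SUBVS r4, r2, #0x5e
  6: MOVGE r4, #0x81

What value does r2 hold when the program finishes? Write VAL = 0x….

[0] flags=0011 → (cmp)
[1] flags=0011 VC?F → skip
[2] flags=0011 EQ?F → skip
[3] flags=1000 → (cmp)
[4] flags=1000 MI?T → r2=0xf8
[5] flags=1000 VS?F → skip
[6] flags=1000 GE?F → skip

VAL = 0xf8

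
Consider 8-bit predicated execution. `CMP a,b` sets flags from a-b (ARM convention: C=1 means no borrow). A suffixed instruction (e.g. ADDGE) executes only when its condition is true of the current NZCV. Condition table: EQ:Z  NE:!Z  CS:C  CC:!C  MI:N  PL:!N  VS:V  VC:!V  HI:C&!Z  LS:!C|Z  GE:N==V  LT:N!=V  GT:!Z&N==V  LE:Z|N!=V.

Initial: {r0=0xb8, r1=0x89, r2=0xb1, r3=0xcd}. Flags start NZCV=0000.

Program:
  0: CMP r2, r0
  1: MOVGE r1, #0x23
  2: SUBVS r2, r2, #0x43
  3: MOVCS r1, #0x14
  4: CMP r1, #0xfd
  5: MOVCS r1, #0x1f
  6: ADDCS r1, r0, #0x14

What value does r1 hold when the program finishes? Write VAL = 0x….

VAL = 0x89

[0] flags=1000 → (cmp)
[1] flags=1000 GE?F → skip
[2] flags=1000 VS?F → skip
[3] flags=1000 CS?F → skip
[4] flags=1000 → (cmp)
[5] flags=1000 CS?F → skip
[6] flags=1000 CS?F → skip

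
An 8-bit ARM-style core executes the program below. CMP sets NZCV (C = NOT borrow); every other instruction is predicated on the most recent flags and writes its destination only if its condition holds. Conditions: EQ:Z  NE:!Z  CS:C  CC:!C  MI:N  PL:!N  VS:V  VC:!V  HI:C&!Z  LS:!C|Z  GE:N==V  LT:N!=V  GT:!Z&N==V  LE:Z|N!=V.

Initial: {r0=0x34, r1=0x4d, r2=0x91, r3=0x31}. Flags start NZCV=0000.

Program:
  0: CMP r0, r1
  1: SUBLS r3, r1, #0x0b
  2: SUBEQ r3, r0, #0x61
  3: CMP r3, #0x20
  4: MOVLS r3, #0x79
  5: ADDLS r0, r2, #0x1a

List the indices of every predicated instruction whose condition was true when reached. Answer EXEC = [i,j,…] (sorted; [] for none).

[0] flags=1000 → (cmp)
[1] flags=1000 LS?T → r3=0x42
[2] flags=1000 EQ?F → skip
[3] flags=0010 → (cmp)
[4] flags=0010 LS?F → skip
[5] flags=0010 LS?F → skip

EXEC = [1]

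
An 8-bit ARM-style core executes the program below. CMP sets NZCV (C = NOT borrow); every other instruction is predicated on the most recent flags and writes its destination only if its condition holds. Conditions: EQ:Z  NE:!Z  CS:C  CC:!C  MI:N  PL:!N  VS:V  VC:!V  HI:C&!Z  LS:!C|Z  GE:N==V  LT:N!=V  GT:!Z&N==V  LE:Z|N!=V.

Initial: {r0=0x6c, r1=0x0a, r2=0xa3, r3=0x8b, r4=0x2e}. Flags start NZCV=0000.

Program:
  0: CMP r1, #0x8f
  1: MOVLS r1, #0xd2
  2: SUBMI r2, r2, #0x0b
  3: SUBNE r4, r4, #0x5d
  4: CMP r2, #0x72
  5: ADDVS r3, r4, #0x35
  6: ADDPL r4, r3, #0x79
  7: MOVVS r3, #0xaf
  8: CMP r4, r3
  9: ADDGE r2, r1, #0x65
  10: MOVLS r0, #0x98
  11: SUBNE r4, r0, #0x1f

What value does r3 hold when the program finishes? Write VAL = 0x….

0: ✓ CMP  NZCV=0000
1: ✓ MOVLS  r1←0xd2
2: · SUBMI
3: ✓ SUBNE  r4←0xd1
4: ✓ CMP  NZCV=0011
5: ✓ ADDVS  r3←0x06
6: ✓ ADDPL  r4←0x7f
7: ✓ MOVVS  r3←0xaf
8: ✓ CMP  NZCV=1001
9: ✓ ADDGE  r2←0x37
10: ✓ MOVLS  r0←0x98
11: ✓ SUBNE  r4←0x79

VAL = 0xaf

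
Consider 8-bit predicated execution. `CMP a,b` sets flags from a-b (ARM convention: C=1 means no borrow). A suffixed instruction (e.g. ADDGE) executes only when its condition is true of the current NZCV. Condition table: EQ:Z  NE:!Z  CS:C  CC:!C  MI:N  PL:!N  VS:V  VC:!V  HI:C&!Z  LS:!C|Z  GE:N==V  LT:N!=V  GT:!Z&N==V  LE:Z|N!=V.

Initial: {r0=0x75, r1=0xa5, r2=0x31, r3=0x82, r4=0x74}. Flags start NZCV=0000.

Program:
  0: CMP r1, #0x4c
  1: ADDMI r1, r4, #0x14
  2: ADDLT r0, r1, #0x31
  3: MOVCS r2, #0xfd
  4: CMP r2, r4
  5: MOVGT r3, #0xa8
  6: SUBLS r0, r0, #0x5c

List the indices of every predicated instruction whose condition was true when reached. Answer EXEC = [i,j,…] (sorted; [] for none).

EXEC = [2,3]

[0] flags=0011 → (cmp)
[1] flags=0011 MI?F → skip
[2] flags=0011 LT?T → r0=0xd6
[3] flags=0011 CS?T → r2=0xfd
[4] flags=1010 → (cmp)
[5] flags=1010 GT?F → skip
[6] flags=1010 LS?F → skip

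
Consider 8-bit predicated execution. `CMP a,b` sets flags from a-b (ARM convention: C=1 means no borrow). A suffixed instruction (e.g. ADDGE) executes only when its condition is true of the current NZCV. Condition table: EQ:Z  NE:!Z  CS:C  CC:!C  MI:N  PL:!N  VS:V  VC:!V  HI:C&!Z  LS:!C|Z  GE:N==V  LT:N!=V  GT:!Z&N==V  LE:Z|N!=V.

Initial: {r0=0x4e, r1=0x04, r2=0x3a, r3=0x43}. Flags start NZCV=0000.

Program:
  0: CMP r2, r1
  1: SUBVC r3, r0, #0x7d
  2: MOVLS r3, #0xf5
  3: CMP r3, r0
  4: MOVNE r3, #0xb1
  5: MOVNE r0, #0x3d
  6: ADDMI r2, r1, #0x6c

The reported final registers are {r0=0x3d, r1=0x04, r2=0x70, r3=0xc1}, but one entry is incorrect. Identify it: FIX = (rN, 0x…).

FIX = (r3, 0xb1)

0: ✓ CMP  NZCV=0010
1: ✓ SUBVC  r3←0xd1
2: · MOVLS
3: ✓ CMP  NZCV=1010
4: ✓ MOVNE  r3←0xb1
5: ✓ MOVNE  r0←0x3d
6: ✓ ADDMI  r2←0x70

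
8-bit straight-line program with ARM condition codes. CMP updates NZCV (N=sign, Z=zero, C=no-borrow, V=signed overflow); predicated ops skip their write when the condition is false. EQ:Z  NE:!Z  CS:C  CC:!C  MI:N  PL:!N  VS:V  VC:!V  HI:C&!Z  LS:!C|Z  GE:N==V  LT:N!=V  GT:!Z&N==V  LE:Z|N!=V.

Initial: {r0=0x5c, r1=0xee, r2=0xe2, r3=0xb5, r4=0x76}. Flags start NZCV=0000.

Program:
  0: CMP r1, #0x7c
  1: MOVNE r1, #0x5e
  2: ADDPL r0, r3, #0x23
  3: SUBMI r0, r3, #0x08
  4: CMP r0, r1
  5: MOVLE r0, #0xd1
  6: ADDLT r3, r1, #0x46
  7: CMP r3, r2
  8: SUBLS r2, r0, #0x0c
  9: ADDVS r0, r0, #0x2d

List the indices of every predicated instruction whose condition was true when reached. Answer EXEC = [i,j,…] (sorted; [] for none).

EXEC = [1,2,5,6,8]

0: ✓ CMP  NZCV=0011
1: ✓ MOVNE  r1←0x5e
2: ✓ ADDPL  r0←0xd8
3: · SUBMI
4: ✓ CMP  NZCV=0011
5: ✓ MOVLE  r0←0xd1
6: ✓ ADDLT  r3←0xa4
7: ✓ CMP  NZCV=1000
8: ✓ SUBLS  r2←0xc5
9: · ADDVS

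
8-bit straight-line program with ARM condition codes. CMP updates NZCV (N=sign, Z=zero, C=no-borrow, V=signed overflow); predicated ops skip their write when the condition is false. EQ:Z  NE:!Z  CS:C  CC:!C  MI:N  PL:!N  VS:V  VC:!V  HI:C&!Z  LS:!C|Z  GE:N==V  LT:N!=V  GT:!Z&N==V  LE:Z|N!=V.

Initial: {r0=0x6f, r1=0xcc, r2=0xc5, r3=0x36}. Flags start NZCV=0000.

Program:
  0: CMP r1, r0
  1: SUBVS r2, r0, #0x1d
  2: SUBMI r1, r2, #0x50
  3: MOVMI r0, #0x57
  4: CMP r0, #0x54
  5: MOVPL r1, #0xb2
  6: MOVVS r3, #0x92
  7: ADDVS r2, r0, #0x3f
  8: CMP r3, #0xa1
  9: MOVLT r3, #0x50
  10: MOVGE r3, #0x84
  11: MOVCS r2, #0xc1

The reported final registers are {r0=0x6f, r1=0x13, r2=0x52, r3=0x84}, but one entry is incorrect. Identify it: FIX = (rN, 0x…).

0: ✓ CMP  NZCV=0011
1: ✓ SUBVS  r2←0x52
2: · SUBMI
3: · MOVMI
4: ✓ CMP  NZCV=0010
5: ✓ MOVPL  r1←0xb2
6: · MOVVS
7: · ADDVS
8: ✓ CMP  NZCV=1001
9: · MOVLT
10: ✓ MOVGE  r3←0x84
11: · MOVCS

FIX = (r1, 0xb2)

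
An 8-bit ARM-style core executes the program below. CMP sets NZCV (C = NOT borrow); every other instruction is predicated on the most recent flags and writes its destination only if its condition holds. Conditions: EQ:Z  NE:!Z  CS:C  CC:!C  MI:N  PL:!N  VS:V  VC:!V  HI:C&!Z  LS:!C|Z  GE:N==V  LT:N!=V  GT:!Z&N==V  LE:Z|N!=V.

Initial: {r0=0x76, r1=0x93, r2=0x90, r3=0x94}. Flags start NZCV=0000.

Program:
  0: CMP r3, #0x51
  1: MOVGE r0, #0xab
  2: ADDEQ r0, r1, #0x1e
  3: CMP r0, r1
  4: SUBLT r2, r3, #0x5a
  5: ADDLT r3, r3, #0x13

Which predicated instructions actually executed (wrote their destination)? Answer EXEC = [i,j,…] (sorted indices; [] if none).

EXEC = []

[0] flags=0011 → (cmp)
[1] flags=0011 GE?F → skip
[2] flags=0011 EQ?F → skip
[3] flags=1001 → (cmp)
[4] flags=1001 LT?F → skip
[5] flags=1001 LT?F → skip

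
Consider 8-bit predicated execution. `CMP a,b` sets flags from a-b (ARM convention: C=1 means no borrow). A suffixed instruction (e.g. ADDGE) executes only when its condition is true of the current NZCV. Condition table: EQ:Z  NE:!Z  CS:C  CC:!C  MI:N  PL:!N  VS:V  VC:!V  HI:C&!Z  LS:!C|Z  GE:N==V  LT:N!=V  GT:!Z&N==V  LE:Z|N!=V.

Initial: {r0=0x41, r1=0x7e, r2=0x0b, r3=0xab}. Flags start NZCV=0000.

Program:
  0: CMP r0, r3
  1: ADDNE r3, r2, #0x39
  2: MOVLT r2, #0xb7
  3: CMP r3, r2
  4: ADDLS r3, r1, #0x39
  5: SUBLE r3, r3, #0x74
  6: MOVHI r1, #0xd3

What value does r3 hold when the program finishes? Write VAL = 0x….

VAL = 0x44

[0] flags=1001 → (cmp)
[1] flags=1001 NE?T → r3=0x44
[2] flags=1001 LT?F → skip
[3] flags=0010 → (cmp)
[4] flags=0010 LS?F → skip
[5] flags=0010 LE?F → skip
[6] flags=0010 HI?T → r1=0xd3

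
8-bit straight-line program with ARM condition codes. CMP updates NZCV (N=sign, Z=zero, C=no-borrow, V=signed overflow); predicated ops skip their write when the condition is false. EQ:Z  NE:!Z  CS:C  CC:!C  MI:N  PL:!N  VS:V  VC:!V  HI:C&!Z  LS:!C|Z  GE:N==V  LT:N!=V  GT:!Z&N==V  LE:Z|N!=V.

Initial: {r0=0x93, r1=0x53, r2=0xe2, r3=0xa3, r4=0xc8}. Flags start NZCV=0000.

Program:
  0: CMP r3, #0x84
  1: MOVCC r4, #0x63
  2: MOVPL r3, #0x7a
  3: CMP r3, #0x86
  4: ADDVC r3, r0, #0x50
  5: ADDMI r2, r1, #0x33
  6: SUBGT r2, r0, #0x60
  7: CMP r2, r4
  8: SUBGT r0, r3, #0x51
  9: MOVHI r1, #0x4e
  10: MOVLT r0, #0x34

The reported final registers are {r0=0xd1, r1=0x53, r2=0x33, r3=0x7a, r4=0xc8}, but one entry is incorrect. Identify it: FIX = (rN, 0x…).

[0] flags=0010 → (cmp)
[1] flags=0010 CC?F → skip
[2] flags=0010 PL?T → r3=0x7a
[3] flags=1001 → (cmp)
[4] flags=1001 VC?F → skip
[5] flags=1001 MI?T → r2=0x86
[6] flags=1001 GT?T → r2=0x33
[7] flags=0000 → (cmp)
[8] flags=0000 GT?T → r0=0x29
[9] flags=0000 HI?F → skip
[10] flags=0000 LT?F → skip

FIX = (r0, 0x29)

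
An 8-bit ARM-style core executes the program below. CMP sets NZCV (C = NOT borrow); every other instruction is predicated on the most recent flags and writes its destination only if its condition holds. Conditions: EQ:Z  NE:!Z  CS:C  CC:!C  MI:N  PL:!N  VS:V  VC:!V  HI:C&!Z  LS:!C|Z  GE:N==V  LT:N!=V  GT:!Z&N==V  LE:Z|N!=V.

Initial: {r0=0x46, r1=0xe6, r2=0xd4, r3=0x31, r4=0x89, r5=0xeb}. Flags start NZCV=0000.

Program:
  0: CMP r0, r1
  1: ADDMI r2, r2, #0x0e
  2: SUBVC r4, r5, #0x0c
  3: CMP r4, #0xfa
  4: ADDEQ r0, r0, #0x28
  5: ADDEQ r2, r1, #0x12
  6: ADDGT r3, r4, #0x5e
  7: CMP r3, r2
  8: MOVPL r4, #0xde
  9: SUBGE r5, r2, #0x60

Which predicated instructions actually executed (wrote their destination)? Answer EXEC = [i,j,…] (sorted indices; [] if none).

[0] flags=0000 → (cmp)
[1] flags=0000 MI?F → skip
[2] flags=0000 VC?T → r4=0xdf
[3] flags=1000 → (cmp)
[4] flags=1000 EQ?F → skip
[5] flags=1000 EQ?F → skip
[6] flags=1000 GT?F → skip
[7] flags=0000 → (cmp)
[8] flags=0000 PL?T → r4=0xde
[9] flags=0000 GE?T → r5=0x74

EXEC = [2,8,9]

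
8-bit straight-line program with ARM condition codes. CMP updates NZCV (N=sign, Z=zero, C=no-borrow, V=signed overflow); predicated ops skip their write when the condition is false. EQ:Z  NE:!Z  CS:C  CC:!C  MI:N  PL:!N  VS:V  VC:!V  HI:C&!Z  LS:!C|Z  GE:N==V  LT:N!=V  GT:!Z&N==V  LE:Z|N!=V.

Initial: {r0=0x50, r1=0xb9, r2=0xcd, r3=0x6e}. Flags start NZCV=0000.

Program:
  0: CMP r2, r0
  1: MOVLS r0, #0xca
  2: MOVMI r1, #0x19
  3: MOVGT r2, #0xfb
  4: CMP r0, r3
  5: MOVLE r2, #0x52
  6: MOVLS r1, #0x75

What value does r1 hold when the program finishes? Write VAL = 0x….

VAL = 0x75

0: ✓ CMP  NZCV=0011
1: · MOVLS
2: · MOVMI
3: · MOVGT
4: ✓ CMP  NZCV=1000
5: ✓ MOVLE  r2←0x52
6: ✓ MOVLS  r1←0x75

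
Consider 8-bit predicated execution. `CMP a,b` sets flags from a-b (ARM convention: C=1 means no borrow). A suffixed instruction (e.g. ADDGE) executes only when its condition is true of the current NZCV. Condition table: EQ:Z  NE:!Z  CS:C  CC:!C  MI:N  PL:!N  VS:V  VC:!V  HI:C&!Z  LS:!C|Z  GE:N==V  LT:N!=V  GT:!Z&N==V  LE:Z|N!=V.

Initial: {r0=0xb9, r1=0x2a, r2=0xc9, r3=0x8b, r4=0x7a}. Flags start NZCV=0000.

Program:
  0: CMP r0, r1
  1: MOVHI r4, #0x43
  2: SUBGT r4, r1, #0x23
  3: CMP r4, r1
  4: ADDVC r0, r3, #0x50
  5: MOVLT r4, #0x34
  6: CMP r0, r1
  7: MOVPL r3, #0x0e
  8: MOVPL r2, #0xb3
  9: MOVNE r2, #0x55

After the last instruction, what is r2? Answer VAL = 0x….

VAL = 0x55

0: ✓ CMP  NZCV=1010
1: ✓ MOVHI  r4←0x43
2: · SUBGT
3: ✓ CMP  NZCV=0010
4: ✓ ADDVC  r0←0xdb
5: · MOVLT
6: ✓ CMP  NZCV=1010
7: · MOVPL
8: · MOVPL
9: ✓ MOVNE  r2←0x55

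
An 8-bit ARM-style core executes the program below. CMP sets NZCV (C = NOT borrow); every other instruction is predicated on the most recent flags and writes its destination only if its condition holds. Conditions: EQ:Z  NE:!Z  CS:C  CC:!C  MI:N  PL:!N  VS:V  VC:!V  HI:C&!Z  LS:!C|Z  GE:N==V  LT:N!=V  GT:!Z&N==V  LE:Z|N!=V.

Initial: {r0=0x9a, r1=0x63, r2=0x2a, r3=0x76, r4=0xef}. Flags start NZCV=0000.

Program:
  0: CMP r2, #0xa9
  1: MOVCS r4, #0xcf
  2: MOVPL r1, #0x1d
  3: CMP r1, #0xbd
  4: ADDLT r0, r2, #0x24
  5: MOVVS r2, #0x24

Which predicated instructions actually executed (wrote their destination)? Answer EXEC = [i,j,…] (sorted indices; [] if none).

0: ✓ CMP  NZCV=1001
1: · MOVCS
2: · MOVPL
3: ✓ CMP  NZCV=1001
4: · ADDLT
5: ✓ MOVVS  r2←0x24

EXEC = [5]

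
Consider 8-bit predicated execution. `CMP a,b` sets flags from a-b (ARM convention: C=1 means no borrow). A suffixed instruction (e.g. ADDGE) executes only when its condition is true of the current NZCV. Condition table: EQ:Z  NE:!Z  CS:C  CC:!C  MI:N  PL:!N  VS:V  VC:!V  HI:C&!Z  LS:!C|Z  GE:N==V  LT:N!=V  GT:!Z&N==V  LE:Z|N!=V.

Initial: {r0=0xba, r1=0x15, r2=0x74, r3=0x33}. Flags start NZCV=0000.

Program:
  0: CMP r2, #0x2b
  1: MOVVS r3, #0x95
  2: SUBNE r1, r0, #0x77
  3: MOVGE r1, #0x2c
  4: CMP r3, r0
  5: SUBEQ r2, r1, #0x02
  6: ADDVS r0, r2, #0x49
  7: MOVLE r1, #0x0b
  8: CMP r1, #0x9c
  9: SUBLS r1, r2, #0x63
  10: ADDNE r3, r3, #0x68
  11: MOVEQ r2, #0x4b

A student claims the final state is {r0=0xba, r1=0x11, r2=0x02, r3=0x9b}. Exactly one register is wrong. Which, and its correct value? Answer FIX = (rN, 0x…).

0: ✓ CMP  NZCV=0010
1: · MOVVS
2: ✓ SUBNE  r1←0x43
3: ✓ MOVGE  r1←0x2c
4: ✓ CMP  NZCV=0000
5: · SUBEQ
6: · ADDVS
7: · MOVLE
8: ✓ CMP  NZCV=1001
9: ✓ SUBLS  r1←0x11
10: ✓ ADDNE  r3←0x9b
11: · MOVEQ

FIX = (r2, 0x74)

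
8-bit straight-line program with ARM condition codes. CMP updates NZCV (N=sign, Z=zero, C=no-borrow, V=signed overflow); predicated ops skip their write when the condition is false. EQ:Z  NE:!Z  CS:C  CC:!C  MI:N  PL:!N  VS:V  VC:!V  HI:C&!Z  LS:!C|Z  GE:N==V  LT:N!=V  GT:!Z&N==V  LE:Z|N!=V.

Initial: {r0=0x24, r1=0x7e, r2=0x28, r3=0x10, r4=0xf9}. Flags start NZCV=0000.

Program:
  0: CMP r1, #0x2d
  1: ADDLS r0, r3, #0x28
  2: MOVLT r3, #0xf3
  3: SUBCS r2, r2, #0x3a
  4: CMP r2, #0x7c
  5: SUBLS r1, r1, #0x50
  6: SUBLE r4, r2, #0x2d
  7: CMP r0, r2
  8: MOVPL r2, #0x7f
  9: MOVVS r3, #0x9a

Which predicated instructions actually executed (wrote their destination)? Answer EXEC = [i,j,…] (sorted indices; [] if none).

EXEC = [3,6,8]

0: ✓ CMP  NZCV=0010
1: · ADDLS
2: · MOVLT
3: ✓ SUBCS  r2←0xee
4: ✓ CMP  NZCV=0011
5: · SUBLS
6: ✓ SUBLE  r4←0xc1
7: ✓ CMP  NZCV=0000
8: ✓ MOVPL  r2←0x7f
9: · MOVVS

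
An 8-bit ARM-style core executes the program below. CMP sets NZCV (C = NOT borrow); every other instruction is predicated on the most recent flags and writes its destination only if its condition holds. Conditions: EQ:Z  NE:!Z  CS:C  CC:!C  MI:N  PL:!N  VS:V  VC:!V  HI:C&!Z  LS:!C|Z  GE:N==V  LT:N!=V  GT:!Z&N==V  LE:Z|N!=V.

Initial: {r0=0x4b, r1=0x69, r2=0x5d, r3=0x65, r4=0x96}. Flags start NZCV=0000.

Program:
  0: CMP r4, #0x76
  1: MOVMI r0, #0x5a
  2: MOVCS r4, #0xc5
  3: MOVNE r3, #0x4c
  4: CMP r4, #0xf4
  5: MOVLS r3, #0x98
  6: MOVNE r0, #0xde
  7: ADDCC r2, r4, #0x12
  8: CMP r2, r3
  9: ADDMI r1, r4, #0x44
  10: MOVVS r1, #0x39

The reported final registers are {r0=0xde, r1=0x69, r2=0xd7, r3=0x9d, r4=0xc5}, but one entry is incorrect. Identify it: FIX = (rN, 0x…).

FIX = (r3, 0x98)

[0] flags=0011 → (cmp)
[1] flags=0011 MI?F → skip
[2] flags=0011 CS?T → r4=0xc5
[3] flags=0011 NE?T → r3=0x4c
[4] flags=1000 → (cmp)
[5] flags=1000 LS?T → r3=0x98
[6] flags=1000 NE?T → r0=0xde
[7] flags=1000 CC?T → r2=0xd7
[8] flags=0010 → (cmp)
[9] flags=0010 MI?F → skip
[10] flags=0010 VS?F → skip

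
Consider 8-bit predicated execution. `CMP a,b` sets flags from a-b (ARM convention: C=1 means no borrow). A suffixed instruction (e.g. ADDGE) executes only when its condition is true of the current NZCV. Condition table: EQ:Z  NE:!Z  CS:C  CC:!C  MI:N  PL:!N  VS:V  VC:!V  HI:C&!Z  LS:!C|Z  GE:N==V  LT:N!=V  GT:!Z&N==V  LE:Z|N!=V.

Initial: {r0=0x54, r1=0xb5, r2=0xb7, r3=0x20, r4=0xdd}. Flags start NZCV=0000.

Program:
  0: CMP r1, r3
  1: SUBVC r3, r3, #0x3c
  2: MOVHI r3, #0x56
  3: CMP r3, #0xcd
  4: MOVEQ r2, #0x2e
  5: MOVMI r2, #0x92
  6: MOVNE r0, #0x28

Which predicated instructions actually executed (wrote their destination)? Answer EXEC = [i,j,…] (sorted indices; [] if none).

[0] flags=1010 → (cmp)
[1] flags=1010 VC?T → r3=0xe4
[2] flags=1010 HI?T → r3=0x56
[3] flags=1001 → (cmp)
[4] flags=1001 EQ?F → skip
[5] flags=1001 MI?T → r2=0x92
[6] flags=1001 NE?T → r0=0x28

EXEC = [1,2,5,6]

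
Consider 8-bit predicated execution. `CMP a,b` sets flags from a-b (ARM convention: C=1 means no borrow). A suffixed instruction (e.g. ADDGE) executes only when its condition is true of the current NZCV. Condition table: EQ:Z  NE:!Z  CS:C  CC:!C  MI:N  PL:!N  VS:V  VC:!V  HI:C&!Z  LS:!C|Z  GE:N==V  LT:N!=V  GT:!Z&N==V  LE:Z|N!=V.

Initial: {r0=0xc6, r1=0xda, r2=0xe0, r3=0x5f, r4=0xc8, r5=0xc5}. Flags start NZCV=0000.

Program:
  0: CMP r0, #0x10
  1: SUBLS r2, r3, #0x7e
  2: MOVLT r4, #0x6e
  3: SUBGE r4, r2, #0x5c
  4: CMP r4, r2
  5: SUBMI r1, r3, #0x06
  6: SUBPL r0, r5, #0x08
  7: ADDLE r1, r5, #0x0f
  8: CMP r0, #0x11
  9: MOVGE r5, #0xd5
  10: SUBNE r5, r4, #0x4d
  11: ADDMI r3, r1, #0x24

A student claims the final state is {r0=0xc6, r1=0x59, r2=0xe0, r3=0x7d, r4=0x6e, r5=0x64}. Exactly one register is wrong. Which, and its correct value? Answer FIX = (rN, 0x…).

FIX = (r5, 0x21)

[0] flags=1010 → (cmp)
[1] flags=1010 LS?F → skip
[2] flags=1010 LT?T → r4=0x6e
[3] flags=1010 GE?F → skip
[4] flags=1001 → (cmp)
[5] flags=1001 MI?T → r1=0x59
[6] flags=1001 PL?F → skip
[7] flags=1001 LE?F → skip
[8] flags=1010 → (cmp)
[9] flags=1010 GE?F → skip
[10] flags=1010 NE?T → r5=0x21
[11] flags=1010 MI?T → r3=0x7d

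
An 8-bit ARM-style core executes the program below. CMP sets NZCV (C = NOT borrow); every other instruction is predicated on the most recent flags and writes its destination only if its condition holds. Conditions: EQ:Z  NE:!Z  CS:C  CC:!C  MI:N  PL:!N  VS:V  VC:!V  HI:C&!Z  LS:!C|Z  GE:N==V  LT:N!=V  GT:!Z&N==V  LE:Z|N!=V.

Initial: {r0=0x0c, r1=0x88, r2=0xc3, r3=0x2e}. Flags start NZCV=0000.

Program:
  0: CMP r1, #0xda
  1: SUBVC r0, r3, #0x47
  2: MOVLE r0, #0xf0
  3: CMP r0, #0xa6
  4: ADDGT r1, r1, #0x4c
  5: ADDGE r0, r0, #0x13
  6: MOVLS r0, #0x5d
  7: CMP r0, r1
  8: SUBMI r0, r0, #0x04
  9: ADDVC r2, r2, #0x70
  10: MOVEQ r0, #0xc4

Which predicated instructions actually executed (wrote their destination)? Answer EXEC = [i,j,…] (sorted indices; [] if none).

0: ✓ CMP  NZCV=1000
1: ✓ SUBVC  r0←0xe7
2: ✓ MOVLE  r0←0xf0
3: ✓ CMP  NZCV=0010
4: ✓ ADDGT  r1←0xd4
5: ✓ ADDGE  r0←0x03
6: · MOVLS
7: ✓ CMP  NZCV=0000
8: · SUBMI
9: ✓ ADDVC  r2←0x33
10: · MOVEQ

EXEC = [1,2,4,5,9]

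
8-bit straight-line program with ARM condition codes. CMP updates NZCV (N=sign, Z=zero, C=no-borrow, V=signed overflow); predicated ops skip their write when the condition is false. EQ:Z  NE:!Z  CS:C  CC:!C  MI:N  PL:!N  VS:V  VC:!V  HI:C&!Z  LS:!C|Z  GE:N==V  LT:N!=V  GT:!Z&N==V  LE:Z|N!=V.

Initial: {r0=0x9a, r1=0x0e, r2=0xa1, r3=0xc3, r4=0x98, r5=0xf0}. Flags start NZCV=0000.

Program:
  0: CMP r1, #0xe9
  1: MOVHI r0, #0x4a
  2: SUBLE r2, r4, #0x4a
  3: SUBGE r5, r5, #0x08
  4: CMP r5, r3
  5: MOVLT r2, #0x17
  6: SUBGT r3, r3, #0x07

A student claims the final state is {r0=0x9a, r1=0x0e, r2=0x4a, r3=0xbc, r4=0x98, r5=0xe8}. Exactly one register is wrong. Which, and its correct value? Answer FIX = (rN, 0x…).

[0] flags=0000 → (cmp)
[1] flags=0000 HI?F → skip
[2] flags=0000 LE?F → skip
[3] flags=0000 GE?T → r5=0xe8
[4] flags=0010 → (cmp)
[5] flags=0010 LT?F → skip
[6] flags=0010 GT?T → r3=0xbc

FIX = (r2, 0xa1)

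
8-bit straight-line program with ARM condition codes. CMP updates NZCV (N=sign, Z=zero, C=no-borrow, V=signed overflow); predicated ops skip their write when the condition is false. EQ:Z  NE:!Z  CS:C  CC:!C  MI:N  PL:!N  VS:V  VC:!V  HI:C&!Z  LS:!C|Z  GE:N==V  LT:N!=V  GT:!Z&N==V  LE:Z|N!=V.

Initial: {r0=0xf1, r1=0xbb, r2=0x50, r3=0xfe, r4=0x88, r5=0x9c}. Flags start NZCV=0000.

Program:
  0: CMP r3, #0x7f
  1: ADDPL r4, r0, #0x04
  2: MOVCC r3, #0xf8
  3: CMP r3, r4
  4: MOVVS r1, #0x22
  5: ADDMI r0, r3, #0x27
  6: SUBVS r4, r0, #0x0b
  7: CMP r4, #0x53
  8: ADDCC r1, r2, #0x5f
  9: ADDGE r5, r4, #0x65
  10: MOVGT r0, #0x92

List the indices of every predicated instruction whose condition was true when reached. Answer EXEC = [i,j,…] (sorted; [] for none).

EXEC = [1]

[0] flags=0011 → (cmp)
[1] flags=0011 PL?T → r4=0xf5
[2] flags=0011 CC?F → skip
[3] flags=0010 → (cmp)
[4] flags=0010 VS?F → skip
[5] flags=0010 MI?F → skip
[6] flags=0010 VS?F → skip
[7] flags=1010 → (cmp)
[8] flags=1010 CC?F → skip
[9] flags=1010 GE?F → skip
[10] flags=1010 GT?F → skip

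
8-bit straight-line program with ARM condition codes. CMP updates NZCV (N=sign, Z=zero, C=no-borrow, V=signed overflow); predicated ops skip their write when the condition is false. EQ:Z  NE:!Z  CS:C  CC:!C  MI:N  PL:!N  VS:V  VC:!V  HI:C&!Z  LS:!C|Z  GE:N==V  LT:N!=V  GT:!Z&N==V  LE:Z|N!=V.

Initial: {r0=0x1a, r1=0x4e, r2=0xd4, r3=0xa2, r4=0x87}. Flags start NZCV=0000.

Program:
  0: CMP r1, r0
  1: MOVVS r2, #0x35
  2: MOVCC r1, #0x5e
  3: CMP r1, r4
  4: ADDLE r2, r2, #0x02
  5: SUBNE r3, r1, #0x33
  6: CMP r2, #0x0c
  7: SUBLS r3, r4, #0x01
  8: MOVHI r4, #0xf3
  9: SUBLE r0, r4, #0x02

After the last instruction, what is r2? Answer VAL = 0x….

0: ✓ CMP  NZCV=0010
1: · MOVVS
2: · MOVCC
3: ✓ CMP  NZCV=1001
4: · ADDLE
5: ✓ SUBNE  r3←0x1b
6: ✓ CMP  NZCV=1010
7: · SUBLS
8: ✓ MOVHI  r4←0xf3
9: ✓ SUBLE  r0←0xf1

VAL = 0xd4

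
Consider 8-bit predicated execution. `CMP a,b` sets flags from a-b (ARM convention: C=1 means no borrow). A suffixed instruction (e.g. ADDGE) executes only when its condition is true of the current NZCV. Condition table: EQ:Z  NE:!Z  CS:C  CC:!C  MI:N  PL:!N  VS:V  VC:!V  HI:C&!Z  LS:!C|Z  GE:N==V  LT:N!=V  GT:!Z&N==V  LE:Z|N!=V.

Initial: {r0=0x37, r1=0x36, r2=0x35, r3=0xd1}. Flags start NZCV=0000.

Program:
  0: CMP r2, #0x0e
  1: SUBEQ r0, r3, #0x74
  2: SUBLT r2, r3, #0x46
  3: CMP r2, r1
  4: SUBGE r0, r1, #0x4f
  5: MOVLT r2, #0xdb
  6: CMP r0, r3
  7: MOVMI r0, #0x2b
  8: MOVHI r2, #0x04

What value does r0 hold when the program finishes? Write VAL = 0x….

VAL = 0x37

[0] flags=0010 → (cmp)
[1] flags=0010 EQ?F → skip
[2] flags=0010 LT?F → skip
[3] flags=1000 → (cmp)
[4] flags=1000 GE?F → skip
[5] flags=1000 LT?T → r2=0xdb
[6] flags=0000 → (cmp)
[7] flags=0000 MI?F → skip
[8] flags=0000 HI?F → skip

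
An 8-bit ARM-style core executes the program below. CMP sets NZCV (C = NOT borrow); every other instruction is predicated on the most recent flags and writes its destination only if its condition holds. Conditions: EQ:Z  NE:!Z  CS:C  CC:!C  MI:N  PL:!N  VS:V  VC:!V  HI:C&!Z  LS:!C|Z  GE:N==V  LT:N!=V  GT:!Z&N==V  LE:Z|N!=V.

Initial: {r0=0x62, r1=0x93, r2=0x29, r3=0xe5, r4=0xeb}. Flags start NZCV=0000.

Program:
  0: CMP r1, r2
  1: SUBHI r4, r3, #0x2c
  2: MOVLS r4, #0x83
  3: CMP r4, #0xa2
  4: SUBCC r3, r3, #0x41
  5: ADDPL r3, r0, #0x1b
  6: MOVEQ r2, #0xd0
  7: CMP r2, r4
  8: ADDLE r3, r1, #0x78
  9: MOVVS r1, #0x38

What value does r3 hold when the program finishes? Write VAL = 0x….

[0] flags=0011 → (cmp)
[1] flags=0011 HI?T → r4=0xb9
[2] flags=0011 LS?F → skip
[3] flags=0010 → (cmp)
[4] flags=0010 CC?F → skip
[5] flags=0010 PL?T → r3=0x7d
[6] flags=0010 EQ?F → skip
[7] flags=0000 → (cmp)
[8] flags=0000 LE?F → skip
[9] flags=0000 VS?F → skip

VAL = 0x7d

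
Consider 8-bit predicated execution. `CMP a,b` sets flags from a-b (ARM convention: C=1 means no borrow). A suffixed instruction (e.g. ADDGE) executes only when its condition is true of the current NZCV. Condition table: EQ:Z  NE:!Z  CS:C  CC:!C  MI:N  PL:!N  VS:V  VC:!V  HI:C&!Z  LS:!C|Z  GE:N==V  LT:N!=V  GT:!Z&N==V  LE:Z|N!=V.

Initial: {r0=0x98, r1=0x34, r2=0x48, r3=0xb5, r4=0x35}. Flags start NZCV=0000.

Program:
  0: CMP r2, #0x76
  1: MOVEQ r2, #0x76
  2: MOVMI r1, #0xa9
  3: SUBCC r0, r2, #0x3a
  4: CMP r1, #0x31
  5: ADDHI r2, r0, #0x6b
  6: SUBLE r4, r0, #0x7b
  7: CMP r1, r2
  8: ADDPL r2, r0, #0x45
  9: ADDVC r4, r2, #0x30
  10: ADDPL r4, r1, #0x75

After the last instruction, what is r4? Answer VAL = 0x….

[0] flags=1000 → (cmp)
[1] flags=1000 EQ?F → skip
[2] flags=1000 MI?T → r1=0xa9
[3] flags=1000 CC?T → r0=0x0e
[4] flags=0011 → (cmp)
[5] flags=0011 HI?T → r2=0x79
[6] flags=0011 LE?T → r4=0x93
[7] flags=0011 → (cmp)
[8] flags=0011 PL?T → r2=0x53
[9] flags=0011 VC?F → skip
[10] flags=0011 PL?T → r4=0x1e

VAL = 0x1e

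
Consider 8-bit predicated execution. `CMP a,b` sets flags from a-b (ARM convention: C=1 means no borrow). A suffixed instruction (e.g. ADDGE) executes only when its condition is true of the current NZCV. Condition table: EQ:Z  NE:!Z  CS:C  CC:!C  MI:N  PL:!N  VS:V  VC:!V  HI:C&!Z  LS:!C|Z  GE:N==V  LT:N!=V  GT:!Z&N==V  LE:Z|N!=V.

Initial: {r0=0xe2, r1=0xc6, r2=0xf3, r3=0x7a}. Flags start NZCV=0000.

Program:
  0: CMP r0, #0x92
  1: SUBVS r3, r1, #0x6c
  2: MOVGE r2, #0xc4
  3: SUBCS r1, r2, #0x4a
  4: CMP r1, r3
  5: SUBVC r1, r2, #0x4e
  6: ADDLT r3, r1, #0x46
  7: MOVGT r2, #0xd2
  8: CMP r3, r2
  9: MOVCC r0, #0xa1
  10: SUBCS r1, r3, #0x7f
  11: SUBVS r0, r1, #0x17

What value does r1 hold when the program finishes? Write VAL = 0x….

VAL = 0x76

[0] flags=0010 → (cmp)
[1] flags=0010 VS?F → skip
[2] flags=0010 GE?T → r2=0xc4
[3] flags=0010 CS?T → r1=0x7a
[4] flags=0110 → (cmp)
[5] flags=0110 VC?T → r1=0x76
[6] flags=0110 LT?F → skip
[7] flags=0110 GT?F → skip
[8] flags=1001 → (cmp)
[9] flags=1001 CC?T → r0=0xa1
[10] flags=1001 CS?F → skip
[11] flags=1001 VS?T → r0=0x5f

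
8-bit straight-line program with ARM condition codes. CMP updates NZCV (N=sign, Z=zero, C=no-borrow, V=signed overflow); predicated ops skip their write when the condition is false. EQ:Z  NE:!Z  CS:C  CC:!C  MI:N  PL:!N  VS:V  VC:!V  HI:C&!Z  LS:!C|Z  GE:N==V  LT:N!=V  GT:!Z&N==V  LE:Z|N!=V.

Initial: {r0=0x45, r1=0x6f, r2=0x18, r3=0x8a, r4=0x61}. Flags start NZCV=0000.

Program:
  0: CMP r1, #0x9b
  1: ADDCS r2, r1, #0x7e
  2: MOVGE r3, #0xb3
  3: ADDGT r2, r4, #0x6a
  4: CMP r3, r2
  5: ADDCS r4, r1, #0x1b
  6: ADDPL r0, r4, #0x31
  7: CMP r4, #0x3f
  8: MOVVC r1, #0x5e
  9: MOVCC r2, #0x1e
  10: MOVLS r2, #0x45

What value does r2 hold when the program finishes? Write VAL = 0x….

[0] flags=1001 → (cmp)
[1] flags=1001 CS?F → skip
[2] flags=1001 GE?T → r3=0xb3
[3] flags=1001 GT?T → r2=0xcb
[4] flags=1000 → (cmp)
[5] flags=1000 CS?F → skip
[6] flags=1000 PL?F → skip
[7] flags=0010 → (cmp)
[8] flags=0010 VC?T → r1=0x5e
[9] flags=0010 CC?F → skip
[10] flags=0010 LS?F → skip

VAL = 0xcb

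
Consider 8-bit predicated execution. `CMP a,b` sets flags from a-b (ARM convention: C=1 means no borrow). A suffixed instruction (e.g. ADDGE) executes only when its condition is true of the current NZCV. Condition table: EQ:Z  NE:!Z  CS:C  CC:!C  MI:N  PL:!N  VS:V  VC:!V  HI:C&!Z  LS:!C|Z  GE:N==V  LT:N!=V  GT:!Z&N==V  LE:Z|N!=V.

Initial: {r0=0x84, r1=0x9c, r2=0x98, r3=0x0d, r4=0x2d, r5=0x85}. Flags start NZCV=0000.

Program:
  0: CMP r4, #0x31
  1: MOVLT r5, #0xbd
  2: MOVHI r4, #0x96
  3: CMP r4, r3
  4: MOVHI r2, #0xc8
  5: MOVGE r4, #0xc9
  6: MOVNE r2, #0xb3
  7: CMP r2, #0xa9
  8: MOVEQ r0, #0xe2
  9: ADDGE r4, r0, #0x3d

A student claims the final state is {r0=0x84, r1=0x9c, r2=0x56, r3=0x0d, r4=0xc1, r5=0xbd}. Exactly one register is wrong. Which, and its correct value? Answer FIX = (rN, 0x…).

FIX = (r2, 0xb3)

[0] flags=1000 → (cmp)
[1] flags=1000 LT?T → r5=0xbd
[2] flags=1000 HI?F → skip
[3] flags=0010 → (cmp)
[4] flags=0010 HI?T → r2=0xc8
[5] flags=0010 GE?T → r4=0xc9
[6] flags=0010 NE?T → r2=0xb3
[7] flags=0010 → (cmp)
[8] flags=0010 EQ?F → skip
[9] flags=0010 GE?T → r4=0xc1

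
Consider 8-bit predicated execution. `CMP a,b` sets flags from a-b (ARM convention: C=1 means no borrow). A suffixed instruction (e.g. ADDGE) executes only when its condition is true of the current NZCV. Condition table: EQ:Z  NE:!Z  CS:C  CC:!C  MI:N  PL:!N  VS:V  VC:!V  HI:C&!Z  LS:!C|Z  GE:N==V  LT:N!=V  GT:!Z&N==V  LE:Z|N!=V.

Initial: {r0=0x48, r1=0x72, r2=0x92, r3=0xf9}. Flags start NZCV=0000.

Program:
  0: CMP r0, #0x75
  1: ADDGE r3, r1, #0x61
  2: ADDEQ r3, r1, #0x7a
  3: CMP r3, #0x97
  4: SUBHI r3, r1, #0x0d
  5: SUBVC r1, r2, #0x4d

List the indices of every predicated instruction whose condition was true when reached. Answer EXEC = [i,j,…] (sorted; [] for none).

0: ✓ CMP  NZCV=1000
1: · ADDGE
2: · ADDEQ
3: ✓ CMP  NZCV=0010
4: ✓ SUBHI  r3←0x65
5: ✓ SUBVC  r1←0x45

EXEC = [4,5]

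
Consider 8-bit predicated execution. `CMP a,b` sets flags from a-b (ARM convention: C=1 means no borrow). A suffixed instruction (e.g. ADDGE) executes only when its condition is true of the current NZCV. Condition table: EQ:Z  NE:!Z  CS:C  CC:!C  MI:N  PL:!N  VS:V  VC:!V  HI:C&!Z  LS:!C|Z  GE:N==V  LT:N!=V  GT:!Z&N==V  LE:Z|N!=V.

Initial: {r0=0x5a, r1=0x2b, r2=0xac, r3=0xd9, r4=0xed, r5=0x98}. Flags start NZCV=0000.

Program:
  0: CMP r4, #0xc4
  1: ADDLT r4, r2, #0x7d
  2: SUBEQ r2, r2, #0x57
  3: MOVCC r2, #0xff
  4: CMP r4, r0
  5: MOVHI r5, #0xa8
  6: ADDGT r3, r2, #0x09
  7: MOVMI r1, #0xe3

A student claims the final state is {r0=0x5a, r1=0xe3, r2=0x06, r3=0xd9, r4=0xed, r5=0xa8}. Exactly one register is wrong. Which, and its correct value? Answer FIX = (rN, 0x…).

0: ✓ CMP  NZCV=0010
1: · ADDLT
2: · SUBEQ
3: · MOVCC
4: ✓ CMP  NZCV=1010
5: ✓ MOVHI  r5←0xa8
6: · ADDGT
7: ✓ MOVMI  r1←0xe3

FIX = (r2, 0xac)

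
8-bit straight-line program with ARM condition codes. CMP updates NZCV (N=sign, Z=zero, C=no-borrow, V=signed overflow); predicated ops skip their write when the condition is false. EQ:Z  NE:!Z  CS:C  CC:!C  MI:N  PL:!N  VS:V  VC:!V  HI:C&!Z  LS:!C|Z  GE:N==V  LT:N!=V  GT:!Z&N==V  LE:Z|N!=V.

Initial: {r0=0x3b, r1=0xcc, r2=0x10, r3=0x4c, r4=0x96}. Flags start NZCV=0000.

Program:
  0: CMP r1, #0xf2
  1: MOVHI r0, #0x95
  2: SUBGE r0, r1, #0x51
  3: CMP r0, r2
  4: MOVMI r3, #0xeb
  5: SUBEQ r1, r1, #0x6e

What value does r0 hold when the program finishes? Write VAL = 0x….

VAL = 0x3b

0: ✓ CMP  NZCV=1000
1: · MOVHI
2: · SUBGE
3: ✓ CMP  NZCV=0010
4: · MOVMI
5: · SUBEQ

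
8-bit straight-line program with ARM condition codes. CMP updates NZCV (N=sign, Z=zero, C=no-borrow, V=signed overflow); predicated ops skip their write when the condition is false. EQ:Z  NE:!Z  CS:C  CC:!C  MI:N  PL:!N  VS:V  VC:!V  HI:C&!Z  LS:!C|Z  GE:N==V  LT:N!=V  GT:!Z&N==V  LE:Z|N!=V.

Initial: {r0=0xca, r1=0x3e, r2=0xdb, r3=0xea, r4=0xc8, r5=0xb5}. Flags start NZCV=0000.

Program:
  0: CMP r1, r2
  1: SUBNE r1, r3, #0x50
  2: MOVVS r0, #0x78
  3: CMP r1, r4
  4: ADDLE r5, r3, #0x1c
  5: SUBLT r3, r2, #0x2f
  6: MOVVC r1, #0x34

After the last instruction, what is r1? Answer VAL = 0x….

0: ✓ CMP  NZCV=0000
1: ✓ SUBNE  r1←0x9a
2: · MOVVS
3: ✓ CMP  NZCV=1000
4: ✓ ADDLE  r5←0x06
5: ✓ SUBLT  r3←0xac
6: ✓ MOVVC  r1←0x34

VAL = 0x34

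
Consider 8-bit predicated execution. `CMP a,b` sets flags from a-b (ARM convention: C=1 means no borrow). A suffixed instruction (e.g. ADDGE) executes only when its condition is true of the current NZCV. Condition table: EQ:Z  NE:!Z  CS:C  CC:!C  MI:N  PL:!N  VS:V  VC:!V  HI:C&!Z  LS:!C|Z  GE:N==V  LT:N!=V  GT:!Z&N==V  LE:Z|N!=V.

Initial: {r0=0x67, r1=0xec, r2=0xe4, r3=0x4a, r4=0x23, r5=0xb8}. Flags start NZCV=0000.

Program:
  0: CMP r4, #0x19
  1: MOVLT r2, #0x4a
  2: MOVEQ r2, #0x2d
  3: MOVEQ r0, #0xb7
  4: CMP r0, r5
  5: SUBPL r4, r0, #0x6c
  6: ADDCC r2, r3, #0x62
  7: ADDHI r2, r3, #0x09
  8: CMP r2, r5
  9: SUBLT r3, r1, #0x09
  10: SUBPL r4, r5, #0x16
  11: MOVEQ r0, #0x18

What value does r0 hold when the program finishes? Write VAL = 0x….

VAL = 0x67

0: ✓ CMP  NZCV=0010
1: · MOVLT
2: · MOVEQ
3: · MOVEQ
4: ✓ CMP  NZCV=1001
5: · SUBPL
6: ✓ ADDCC  r2←0xac
7: · ADDHI
8: ✓ CMP  NZCV=1000
9: ✓ SUBLT  r3←0xe3
10: · SUBPL
11: · MOVEQ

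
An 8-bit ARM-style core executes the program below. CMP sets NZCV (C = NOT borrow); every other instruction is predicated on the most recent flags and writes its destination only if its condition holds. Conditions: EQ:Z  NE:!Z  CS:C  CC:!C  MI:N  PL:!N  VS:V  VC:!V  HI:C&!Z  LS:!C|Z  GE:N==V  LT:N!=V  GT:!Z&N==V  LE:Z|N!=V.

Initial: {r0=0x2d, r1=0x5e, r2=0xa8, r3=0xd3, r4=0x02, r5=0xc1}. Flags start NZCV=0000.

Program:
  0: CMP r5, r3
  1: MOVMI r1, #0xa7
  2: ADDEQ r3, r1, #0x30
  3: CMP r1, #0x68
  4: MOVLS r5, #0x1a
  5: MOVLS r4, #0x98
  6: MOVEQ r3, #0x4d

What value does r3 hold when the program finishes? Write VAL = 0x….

[0] flags=1000 → (cmp)
[1] flags=1000 MI?T → r1=0xa7
[2] flags=1000 EQ?F → skip
[3] flags=0011 → (cmp)
[4] flags=0011 LS?F → skip
[5] flags=0011 LS?F → skip
[6] flags=0011 EQ?F → skip

VAL = 0xd3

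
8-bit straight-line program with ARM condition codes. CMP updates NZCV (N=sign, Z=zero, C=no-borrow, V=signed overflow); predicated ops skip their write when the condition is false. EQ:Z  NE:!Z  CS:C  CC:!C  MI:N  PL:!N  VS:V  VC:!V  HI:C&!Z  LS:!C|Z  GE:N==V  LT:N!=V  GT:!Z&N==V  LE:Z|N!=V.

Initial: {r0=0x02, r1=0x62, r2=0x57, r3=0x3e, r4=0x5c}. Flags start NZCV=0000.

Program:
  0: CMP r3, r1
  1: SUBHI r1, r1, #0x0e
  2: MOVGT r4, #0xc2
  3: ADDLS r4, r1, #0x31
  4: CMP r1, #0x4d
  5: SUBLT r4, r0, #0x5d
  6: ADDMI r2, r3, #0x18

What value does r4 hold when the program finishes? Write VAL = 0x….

VAL = 0x93

[0] flags=1000 → (cmp)
[1] flags=1000 HI?F → skip
[2] flags=1000 GT?F → skip
[3] flags=1000 LS?T → r4=0x93
[4] flags=0010 → (cmp)
[5] flags=0010 LT?F → skip
[6] flags=0010 MI?F → skip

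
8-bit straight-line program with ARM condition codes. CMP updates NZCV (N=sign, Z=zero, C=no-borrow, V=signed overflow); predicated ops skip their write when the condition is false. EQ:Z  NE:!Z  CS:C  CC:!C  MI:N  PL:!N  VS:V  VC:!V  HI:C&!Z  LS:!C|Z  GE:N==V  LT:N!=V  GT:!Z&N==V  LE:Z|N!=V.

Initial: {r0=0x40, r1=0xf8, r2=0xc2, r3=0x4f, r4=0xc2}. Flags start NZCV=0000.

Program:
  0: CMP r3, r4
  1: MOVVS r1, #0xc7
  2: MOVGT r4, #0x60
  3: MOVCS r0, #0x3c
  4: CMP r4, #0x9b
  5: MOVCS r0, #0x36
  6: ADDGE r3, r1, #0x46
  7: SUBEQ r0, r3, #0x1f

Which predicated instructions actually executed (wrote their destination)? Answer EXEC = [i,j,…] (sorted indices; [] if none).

EXEC = [1,2,6]

0: ✓ CMP  NZCV=1001
1: ✓ MOVVS  r1←0xc7
2: ✓ MOVGT  r4←0x60
3: · MOVCS
4: ✓ CMP  NZCV=1001
5: · MOVCS
6: ✓ ADDGE  r3←0x0d
7: · SUBEQ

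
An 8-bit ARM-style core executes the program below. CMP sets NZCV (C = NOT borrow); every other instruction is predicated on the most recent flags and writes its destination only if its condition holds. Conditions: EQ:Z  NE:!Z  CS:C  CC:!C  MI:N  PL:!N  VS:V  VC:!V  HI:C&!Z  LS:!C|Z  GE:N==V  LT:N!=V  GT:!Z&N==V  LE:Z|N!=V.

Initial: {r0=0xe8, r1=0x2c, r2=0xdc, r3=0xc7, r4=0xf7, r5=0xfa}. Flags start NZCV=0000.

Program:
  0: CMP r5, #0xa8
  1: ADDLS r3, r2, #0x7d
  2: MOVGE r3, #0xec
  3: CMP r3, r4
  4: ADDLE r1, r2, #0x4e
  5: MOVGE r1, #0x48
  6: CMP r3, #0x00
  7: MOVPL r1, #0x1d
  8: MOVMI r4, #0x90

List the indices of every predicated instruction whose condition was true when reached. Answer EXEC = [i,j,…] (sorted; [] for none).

0: ✓ CMP  NZCV=0010
1: · ADDLS
2: ✓ MOVGE  r3←0xec
3: ✓ CMP  NZCV=1000
4: ✓ ADDLE  r1←0x2a
5: · MOVGE
6: ✓ CMP  NZCV=1010
7: · MOVPL
8: ✓ MOVMI  r4←0x90

EXEC = [2,4,8]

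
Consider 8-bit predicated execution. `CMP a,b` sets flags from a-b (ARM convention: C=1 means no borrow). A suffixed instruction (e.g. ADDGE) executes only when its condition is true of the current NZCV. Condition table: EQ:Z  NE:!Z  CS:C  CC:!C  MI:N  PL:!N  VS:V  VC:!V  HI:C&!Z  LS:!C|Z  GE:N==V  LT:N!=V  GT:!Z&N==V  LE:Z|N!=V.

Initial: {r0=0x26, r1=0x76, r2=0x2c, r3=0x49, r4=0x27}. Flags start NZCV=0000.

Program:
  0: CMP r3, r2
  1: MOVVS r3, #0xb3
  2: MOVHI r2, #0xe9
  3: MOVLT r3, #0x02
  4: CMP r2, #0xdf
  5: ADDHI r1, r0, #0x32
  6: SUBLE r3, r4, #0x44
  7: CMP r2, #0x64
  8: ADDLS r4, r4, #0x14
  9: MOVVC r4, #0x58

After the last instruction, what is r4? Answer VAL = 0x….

VAL = 0x58

0: ✓ CMP  NZCV=0010
1: · MOVVS
2: ✓ MOVHI  r2←0xe9
3: · MOVLT
4: ✓ CMP  NZCV=0010
5: ✓ ADDHI  r1←0x58
6: · SUBLE
7: ✓ CMP  NZCV=1010
8: · ADDLS
9: ✓ MOVVC  r4←0x58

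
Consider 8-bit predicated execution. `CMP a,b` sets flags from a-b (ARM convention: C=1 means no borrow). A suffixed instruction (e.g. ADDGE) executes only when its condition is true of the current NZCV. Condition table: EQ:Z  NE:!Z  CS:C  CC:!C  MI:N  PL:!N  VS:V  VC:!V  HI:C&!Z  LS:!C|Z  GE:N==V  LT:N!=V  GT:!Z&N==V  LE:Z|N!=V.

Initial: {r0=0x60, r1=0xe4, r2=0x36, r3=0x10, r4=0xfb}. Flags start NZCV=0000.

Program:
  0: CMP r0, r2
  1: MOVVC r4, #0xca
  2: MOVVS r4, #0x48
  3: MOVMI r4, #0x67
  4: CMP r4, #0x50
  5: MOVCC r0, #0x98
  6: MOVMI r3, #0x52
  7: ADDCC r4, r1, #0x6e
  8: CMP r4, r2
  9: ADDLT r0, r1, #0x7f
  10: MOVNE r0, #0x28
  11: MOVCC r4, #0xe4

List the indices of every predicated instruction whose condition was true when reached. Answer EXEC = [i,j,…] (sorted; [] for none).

EXEC = [1,9,10]

0: ✓ CMP  NZCV=0010
1: ✓ MOVVC  r4←0xca
2: · MOVVS
3: · MOVMI
4: ✓ CMP  NZCV=0011
5: · MOVCC
6: · MOVMI
7: · ADDCC
8: ✓ CMP  NZCV=1010
9: ✓ ADDLT  r0←0x63
10: ✓ MOVNE  r0←0x28
11: · MOVCC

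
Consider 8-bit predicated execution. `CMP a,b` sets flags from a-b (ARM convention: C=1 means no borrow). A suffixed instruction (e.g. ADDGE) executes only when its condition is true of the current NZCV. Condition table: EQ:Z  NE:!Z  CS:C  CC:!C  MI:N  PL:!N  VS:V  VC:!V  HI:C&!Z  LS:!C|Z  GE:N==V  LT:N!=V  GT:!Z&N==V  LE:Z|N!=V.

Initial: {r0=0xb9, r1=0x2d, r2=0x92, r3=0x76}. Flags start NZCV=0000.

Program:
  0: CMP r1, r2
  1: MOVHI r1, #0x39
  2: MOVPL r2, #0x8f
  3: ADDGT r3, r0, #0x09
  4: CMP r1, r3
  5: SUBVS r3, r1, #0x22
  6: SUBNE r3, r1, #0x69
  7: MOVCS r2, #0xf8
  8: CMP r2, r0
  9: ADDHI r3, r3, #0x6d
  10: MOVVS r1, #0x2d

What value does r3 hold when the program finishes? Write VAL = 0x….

VAL = 0xc4

[0] flags=1001 → (cmp)
[1] flags=1001 HI?F → skip
[2] flags=1001 PL?F → skip
[3] flags=1001 GT?T → r3=0xc2
[4] flags=0000 → (cmp)
[5] flags=0000 VS?F → skip
[6] flags=0000 NE?T → r3=0xc4
[7] flags=0000 CS?F → skip
[8] flags=1000 → (cmp)
[9] flags=1000 HI?F → skip
[10] flags=1000 VS?F → skip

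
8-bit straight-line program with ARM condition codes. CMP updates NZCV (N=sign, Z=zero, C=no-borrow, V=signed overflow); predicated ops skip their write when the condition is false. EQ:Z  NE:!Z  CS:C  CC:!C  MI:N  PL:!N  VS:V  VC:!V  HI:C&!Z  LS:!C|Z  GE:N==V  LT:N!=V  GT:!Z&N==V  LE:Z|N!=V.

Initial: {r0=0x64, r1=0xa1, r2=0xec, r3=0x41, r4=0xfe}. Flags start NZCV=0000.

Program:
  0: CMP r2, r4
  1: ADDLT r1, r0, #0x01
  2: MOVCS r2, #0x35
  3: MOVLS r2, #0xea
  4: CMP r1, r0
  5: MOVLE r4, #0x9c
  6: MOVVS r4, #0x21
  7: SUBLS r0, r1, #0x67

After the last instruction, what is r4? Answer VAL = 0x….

VAL = 0xfe

0: ✓ CMP  NZCV=1000
1: ✓ ADDLT  r1←0x65
2: · MOVCS
3: ✓ MOVLS  r2←0xea
4: ✓ CMP  NZCV=0010
5: · MOVLE
6: · MOVVS
7: · SUBLS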